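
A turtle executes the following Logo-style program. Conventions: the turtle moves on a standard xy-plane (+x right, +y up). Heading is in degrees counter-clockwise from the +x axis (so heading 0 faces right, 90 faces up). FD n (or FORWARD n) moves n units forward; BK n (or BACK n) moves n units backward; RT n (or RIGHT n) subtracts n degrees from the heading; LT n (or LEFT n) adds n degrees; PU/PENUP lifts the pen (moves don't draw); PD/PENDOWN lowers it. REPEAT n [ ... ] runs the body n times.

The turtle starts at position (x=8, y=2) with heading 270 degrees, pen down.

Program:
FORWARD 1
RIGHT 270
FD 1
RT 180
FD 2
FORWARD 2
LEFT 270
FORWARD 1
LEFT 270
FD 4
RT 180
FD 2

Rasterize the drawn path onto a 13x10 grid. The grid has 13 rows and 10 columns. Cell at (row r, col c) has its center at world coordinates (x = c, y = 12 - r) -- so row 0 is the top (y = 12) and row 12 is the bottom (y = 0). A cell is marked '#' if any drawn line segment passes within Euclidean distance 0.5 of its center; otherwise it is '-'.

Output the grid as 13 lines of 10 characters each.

Segment 0: (8,2) -> (8,1)
Segment 1: (8,1) -> (9,1)
Segment 2: (9,1) -> (7,1)
Segment 3: (7,1) -> (5,1)
Segment 4: (5,1) -> (5,2)
Segment 5: (5,2) -> (9,2)
Segment 6: (9,2) -> (7,2)

Answer: ----------
----------
----------
----------
----------
----------
----------
----------
----------
----------
-----#####
-----#####
----------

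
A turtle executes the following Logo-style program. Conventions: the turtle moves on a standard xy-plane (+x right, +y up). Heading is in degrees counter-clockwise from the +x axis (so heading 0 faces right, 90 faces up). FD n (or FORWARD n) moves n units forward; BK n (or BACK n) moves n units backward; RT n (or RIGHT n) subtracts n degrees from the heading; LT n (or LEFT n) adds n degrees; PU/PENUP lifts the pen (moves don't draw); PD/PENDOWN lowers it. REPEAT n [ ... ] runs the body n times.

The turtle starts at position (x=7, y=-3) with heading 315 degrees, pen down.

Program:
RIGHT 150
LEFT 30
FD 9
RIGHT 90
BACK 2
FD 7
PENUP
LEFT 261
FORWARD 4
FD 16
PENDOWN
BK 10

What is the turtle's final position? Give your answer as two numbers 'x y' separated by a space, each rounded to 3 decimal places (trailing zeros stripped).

Executing turtle program step by step:
Start: pos=(7,-3), heading=315, pen down
RT 150: heading 315 -> 165
LT 30: heading 165 -> 195
FD 9: (7,-3) -> (-1.693,-5.329) [heading=195, draw]
RT 90: heading 195 -> 105
BK 2: (-1.693,-5.329) -> (-1.176,-7.261) [heading=105, draw]
FD 7: (-1.176,-7.261) -> (-2.987,-0.5) [heading=105, draw]
PU: pen up
LT 261: heading 105 -> 6
FD 4: (-2.987,-0.5) -> (0.991,-0.082) [heading=6, move]
FD 16: (0.991,-0.082) -> (16.903,1.591) [heading=6, move]
PD: pen down
BK 10: (16.903,1.591) -> (6.958,0.546) [heading=6, draw]
Final: pos=(6.958,0.546), heading=6, 4 segment(s) drawn

Answer: 6.958 0.546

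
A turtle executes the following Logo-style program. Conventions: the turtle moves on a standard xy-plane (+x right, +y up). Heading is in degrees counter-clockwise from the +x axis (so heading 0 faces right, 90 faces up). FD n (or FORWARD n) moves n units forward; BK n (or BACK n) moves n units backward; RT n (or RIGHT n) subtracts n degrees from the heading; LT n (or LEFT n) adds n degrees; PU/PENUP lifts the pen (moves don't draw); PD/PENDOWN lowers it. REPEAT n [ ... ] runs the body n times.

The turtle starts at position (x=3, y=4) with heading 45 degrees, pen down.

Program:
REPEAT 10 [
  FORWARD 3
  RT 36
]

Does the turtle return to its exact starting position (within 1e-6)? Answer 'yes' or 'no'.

Executing turtle program step by step:
Start: pos=(3,4), heading=45, pen down
REPEAT 10 [
  -- iteration 1/10 --
  FD 3: (3,4) -> (5.121,6.121) [heading=45, draw]
  RT 36: heading 45 -> 9
  -- iteration 2/10 --
  FD 3: (5.121,6.121) -> (8.084,6.591) [heading=9, draw]
  RT 36: heading 9 -> 333
  -- iteration 3/10 --
  FD 3: (8.084,6.591) -> (10.757,5.229) [heading=333, draw]
  RT 36: heading 333 -> 297
  -- iteration 4/10 --
  FD 3: (10.757,5.229) -> (12.119,2.556) [heading=297, draw]
  RT 36: heading 297 -> 261
  -- iteration 5/10 --
  FD 3: (12.119,2.556) -> (11.65,-0.407) [heading=261, draw]
  RT 36: heading 261 -> 225
  -- iteration 6/10 --
  FD 3: (11.65,-0.407) -> (9.529,-2.529) [heading=225, draw]
  RT 36: heading 225 -> 189
  -- iteration 7/10 --
  FD 3: (9.529,-2.529) -> (6.566,-2.998) [heading=189, draw]
  RT 36: heading 189 -> 153
  -- iteration 8/10 --
  FD 3: (6.566,-2.998) -> (3.893,-1.636) [heading=153, draw]
  RT 36: heading 153 -> 117
  -- iteration 9/10 --
  FD 3: (3.893,-1.636) -> (2.531,1.037) [heading=117, draw]
  RT 36: heading 117 -> 81
  -- iteration 10/10 --
  FD 3: (2.531,1.037) -> (3,4) [heading=81, draw]
  RT 36: heading 81 -> 45
]
Final: pos=(3,4), heading=45, 10 segment(s) drawn

Start position: (3, 4)
Final position: (3, 4)
Distance = 0; < 1e-6 -> CLOSED

Answer: yes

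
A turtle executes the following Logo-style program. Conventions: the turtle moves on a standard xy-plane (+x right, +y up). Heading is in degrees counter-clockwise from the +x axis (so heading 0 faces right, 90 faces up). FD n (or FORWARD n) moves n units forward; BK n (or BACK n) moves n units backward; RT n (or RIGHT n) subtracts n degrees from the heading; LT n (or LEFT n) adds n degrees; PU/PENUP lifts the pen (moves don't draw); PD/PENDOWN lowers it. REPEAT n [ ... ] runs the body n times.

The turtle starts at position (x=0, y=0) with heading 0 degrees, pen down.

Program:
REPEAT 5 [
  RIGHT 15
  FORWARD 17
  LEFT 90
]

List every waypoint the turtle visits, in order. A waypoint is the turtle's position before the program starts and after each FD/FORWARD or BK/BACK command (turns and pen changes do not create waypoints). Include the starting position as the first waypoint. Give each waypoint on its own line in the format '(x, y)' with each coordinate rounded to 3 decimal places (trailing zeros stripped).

Executing turtle program step by step:
Start: pos=(0,0), heading=0, pen down
REPEAT 5 [
  -- iteration 1/5 --
  RT 15: heading 0 -> 345
  FD 17: (0,0) -> (16.421,-4.4) [heading=345, draw]
  LT 90: heading 345 -> 75
  -- iteration 2/5 --
  RT 15: heading 75 -> 60
  FD 17: (16.421,-4.4) -> (24.921,10.323) [heading=60, draw]
  LT 90: heading 60 -> 150
  -- iteration 3/5 --
  RT 15: heading 150 -> 135
  FD 17: (24.921,10.323) -> (12.9,22.343) [heading=135, draw]
  LT 90: heading 135 -> 225
  -- iteration 4/5 --
  RT 15: heading 225 -> 210
  FD 17: (12.9,22.343) -> (-1.823,13.843) [heading=210, draw]
  LT 90: heading 210 -> 300
  -- iteration 5/5 --
  RT 15: heading 300 -> 285
  FD 17: (-1.823,13.843) -> (2.577,-2.577) [heading=285, draw]
  LT 90: heading 285 -> 15
]
Final: pos=(2.577,-2.577), heading=15, 5 segment(s) drawn
Waypoints (6 total):
(0, 0)
(16.421, -4.4)
(24.921, 10.323)
(12.9, 22.343)
(-1.823, 13.843)
(2.577, -2.577)

Answer: (0, 0)
(16.421, -4.4)
(24.921, 10.323)
(12.9, 22.343)
(-1.823, 13.843)
(2.577, -2.577)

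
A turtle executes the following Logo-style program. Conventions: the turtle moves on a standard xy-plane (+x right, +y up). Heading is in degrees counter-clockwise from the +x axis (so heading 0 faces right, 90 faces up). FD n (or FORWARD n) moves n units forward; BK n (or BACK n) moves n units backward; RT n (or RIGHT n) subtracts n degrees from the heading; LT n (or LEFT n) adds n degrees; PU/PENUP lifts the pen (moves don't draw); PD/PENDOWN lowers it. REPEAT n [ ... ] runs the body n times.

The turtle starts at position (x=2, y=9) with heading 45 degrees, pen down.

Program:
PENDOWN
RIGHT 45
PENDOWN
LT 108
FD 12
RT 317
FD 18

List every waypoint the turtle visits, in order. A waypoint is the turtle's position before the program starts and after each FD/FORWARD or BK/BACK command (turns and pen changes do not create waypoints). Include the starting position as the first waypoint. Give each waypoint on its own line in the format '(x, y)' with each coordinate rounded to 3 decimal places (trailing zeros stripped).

Answer: (2, 9)
(-1.708, 20.413)
(-17.451, 29.139)

Derivation:
Executing turtle program step by step:
Start: pos=(2,9), heading=45, pen down
PD: pen down
RT 45: heading 45 -> 0
PD: pen down
LT 108: heading 0 -> 108
FD 12: (2,9) -> (-1.708,20.413) [heading=108, draw]
RT 317: heading 108 -> 151
FD 18: (-1.708,20.413) -> (-17.451,29.139) [heading=151, draw]
Final: pos=(-17.451,29.139), heading=151, 2 segment(s) drawn
Waypoints (3 total):
(2, 9)
(-1.708, 20.413)
(-17.451, 29.139)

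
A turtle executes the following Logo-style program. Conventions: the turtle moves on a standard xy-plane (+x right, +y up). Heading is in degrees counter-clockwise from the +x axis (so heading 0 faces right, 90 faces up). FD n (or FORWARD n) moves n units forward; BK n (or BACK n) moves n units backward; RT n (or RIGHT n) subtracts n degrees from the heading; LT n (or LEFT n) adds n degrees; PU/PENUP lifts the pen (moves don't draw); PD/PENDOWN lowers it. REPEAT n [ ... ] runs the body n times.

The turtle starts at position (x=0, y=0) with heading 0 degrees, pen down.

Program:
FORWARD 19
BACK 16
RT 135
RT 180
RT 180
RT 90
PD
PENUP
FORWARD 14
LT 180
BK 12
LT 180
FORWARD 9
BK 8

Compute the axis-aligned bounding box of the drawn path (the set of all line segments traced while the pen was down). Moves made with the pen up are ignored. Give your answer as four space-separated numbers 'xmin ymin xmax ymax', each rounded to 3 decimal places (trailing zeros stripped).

Executing turtle program step by step:
Start: pos=(0,0), heading=0, pen down
FD 19: (0,0) -> (19,0) [heading=0, draw]
BK 16: (19,0) -> (3,0) [heading=0, draw]
RT 135: heading 0 -> 225
RT 180: heading 225 -> 45
RT 180: heading 45 -> 225
RT 90: heading 225 -> 135
PD: pen down
PU: pen up
FD 14: (3,0) -> (-6.899,9.899) [heading=135, move]
LT 180: heading 135 -> 315
BK 12: (-6.899,9.899) -> (-15.385,18.385) [heading=315, move]
LT 180: heading 315 -> 135
FD 9: (-15.385,18.385) -> (-21.749,24.749) [heading=135, move]
BK 8: (-21.749,24.749) -> (-16.092,19.092) [heading=135, move]
Final: pos=(-16.092,19.092), heading=135, 2 segment(s) drawn

Segment endpoints: x in {0, 3, 19}, y in {0}
xmin=0, ymin=0, xmax=19, ymax=0

Answer: 0 0 19 0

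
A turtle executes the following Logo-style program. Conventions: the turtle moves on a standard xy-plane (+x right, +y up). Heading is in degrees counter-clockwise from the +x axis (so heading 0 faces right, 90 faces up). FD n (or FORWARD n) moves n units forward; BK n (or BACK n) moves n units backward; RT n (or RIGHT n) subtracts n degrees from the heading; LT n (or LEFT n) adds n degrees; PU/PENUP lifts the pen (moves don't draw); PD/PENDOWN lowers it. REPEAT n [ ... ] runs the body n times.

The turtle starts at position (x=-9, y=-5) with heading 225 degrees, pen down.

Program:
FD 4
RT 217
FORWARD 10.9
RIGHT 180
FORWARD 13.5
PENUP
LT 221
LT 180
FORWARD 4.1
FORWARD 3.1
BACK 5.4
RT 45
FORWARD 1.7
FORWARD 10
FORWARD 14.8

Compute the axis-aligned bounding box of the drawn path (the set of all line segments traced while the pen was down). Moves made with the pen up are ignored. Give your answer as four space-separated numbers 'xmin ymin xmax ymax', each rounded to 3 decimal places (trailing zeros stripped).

Answer: -14.403 -8.19 -1.035 -5

Derivation:
Executing turtle program step by step:
Start: pos=(-9,-5), heading=225, pen down
FD 4: (-9,-5) -> (-11.828,-7.828) [heading=225, draw]
RT 217: heading 225 -> 8
FD 10.9: (-11.828,-7.828) -> (-1.035,-6.311) [heading=8, draw]
RT 180: heading 8 -> 188
FD 13.5: (-1.035,-6.311) -> (-14.403,-8.19) [heading=188, draw]
PU: pen up
LT 221: heading 188 -> 49
LT 180: heading 49 -> 229
FD 4.1: (-14.403,-8.19) -> (-17.093,-11.285) [heading=229, move]
FD 3.1: (-17.093,-11.285) -> (-19.127,-13.624) [heading=229, move]
BK 5.4: (-19.127,-13.624) -> (-15.584,-9.549) [heading=229, move]
RT 45: heading 229 -> 184
FD 1.7: (-15.584,-9.549) -> (-17.28,-9.667) [heading=184, move]
FD 10: (-17.28,-9.667) -> (-27.256,-10.365) [heading=184, move]
FD 14.8: (-27.256,-10.365) -> (-42.019,-11.397) [heading=184, move]
Final: pos=(-42.019,-11.397), heading=184, 3 segment(s) drawn

Segment endpoints: x in {-14.403, -11.828, -9, -1.035}, y in {-8.19, -7.828, -6.311, -5}
xmin=-14.403, ymin=-8.19, xmax=-1.035, ymax=-5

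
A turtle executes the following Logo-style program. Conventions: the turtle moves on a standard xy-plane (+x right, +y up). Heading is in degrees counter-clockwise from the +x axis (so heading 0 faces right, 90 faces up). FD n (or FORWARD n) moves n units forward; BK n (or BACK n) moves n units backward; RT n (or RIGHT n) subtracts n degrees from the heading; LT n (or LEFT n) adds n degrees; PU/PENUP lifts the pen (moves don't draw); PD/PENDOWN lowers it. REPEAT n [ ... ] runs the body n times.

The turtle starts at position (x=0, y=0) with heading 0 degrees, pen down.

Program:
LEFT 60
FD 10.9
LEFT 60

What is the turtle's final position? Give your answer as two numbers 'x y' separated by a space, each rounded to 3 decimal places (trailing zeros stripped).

Executing turtle program step by step:
Start: pos=(0,0), heading=0, pen down
LT 60: heading 0 -> 60
FD 10.9: (0,0) -> (5.45,9.44) [heading=60, draw]
LT 60: heading 60 -> 120
Final: pos=(5.45,9.44), heading=120, 1 segment(s) drawn

Answer: 5.45 9.44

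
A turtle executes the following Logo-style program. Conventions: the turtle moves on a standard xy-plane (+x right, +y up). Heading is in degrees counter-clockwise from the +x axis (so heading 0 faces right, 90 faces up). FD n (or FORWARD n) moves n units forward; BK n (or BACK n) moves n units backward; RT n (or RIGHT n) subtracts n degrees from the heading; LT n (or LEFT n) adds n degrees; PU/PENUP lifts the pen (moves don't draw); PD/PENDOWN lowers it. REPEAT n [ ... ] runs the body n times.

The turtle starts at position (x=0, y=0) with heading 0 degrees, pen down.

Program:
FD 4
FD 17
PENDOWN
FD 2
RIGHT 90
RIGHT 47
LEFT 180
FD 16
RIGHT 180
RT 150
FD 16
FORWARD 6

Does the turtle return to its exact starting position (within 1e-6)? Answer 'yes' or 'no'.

Answer: no

Derivation:
Executing turtle program step by step:
Start: pos=(0,0), heading=0, pen down
FD 4: (0,0) -> (4,0) [heading=0, draw]
FD 17: (4,0) -> (21,0) [heading=0, draw]
PD: pen down
FD 2: (21,0) -> (23,0) [heading=0, draw]
RT 90: heading 0 -> 270
RT 47: heading 270 -> 223
LT 180: heading 223 -> 43
FD 16: (23,0) -> (34.702,10.912) [heading=43, draw]
RT 180: heading 43 -> 223
RT 150: heading 223 -> 73
FD 16: (34.702,10.912) -> (39.38,26.213) [heading=73, draw]
FD 6: (39.38,26.213) -> (41.134,31.951) [heading=73, draw]
Final: pos=(41.134,31.951), heading=73, 6 segment(s) drawn

Start position: (0, 0)
Final position: (41.134, 31.951)
Distance = 52.085; >= 1e-6 -> NOT closed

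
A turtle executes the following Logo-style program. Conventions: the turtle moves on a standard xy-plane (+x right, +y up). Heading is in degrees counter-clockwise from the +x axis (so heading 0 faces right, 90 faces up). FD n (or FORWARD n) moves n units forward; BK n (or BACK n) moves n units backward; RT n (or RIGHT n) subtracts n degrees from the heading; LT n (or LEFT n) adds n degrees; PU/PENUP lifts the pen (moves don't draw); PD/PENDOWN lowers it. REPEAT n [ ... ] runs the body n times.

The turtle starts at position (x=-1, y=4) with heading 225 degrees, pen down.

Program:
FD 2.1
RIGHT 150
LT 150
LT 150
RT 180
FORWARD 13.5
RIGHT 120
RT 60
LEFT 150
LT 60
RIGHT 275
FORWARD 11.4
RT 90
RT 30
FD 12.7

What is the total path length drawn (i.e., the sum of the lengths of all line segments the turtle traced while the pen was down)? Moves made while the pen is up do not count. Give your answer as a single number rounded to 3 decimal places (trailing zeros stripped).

Executing turtle program step by step:
Start: pos=(-1,4), heading=225, pen down
FD 2.1: (-1,4) -> (-2.485,2.515) [heading=225, draw]
RT 150: heading 225 -> 75
LT 150: heading 75 -> 225
LT 150: heading 225 -> 15
RT 180: heading 15 -> 195
FD 13.5: (-2.485,2.515) -> (-15.525,-0.979) [heading=195, draw]
RT 120: heading 195 -> 75
RT 60: heading 75 -> 15
LT 150: heading 15 -> 165
LT 60: heading 165 -> 225
RT 275: heading 225 -> 310
FD 11.4: (-15.525,-0.979) -> (-8.197,-9.712) [heading=310, draw]
RT 90: heading 310 -> 220
RT 30: heading 220 -> 190
FD 12.7: (-8.197,-9.712) -> (-20.704,-11.917) [heading=190, draw]
Final: pos=(-20.704,-11.917), heading=190, 4 segment(s) drawn

Segment lengths:
  seg 1: (-1,4) -> (-2.485,2.515), length = 2.1
  seg 2: (-2.485,2.515) -> (-15.525,-0.979), length = 13.5
  seg 3: (-15.525,-0.979) -> (-8.197,-9.712), length = 11.4
  seg 4: (-8.197,-9.712) -> (-20.704,-11.917), length = 12.7
Total = 39.7

Answer: 39.7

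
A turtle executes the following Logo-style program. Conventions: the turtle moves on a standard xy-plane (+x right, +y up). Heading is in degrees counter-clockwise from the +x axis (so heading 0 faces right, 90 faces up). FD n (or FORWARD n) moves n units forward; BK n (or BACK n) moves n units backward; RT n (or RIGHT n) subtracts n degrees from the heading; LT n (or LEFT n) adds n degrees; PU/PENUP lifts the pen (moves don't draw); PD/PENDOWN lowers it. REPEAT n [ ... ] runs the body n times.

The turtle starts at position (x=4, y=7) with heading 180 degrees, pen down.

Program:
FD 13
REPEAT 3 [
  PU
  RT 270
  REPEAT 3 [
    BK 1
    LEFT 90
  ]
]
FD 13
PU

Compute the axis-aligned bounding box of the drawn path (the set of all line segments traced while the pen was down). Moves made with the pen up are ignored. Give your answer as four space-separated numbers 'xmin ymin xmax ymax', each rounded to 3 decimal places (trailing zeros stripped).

Executing turtle program step by step:
Start: pos=(4,7), heading=180, pen down
FD 13: (4,7) -> (-9,7) [heading=180, draw]
REPEAT 3 [
  -- iteration 1/3 --
  PU: pen up
  RT 270: heading 180 -> 270
  REPEAT 3 [
    -- iteration 1/3 --
    BK 1: (-9,7) -> (-9,8) [heading=270, move]
    LT 90: heading 270 -> 0
    -- iteration 2/3 --
    BK 1: (-9,8) -> (-10,8) [heading=0, move]
    LT 90: heading 0 -> 90
    -- iteration 3/3 --
    BK 1: (-10,8) -> (-10,7) [heading=90, move]
    LT 90: heading 90 -> 180
  ]
  -- iteration 2/3 --
  PU: pen up
  RT 270: heading 180 -> 270
  REPEAT 3 [
    -- iteration 1/3 --
    BK 1: (-10,7) -> (-10,8) [heading=270, move]
    LT 90: heading 270 -> 0
    -- iteration 2/3 --
    BK 1: (-10,8) -> (-11,8) [heading=0, move]
    LT 90: heading 0 -> 90
    -- iteration 3/3 --
    BK 1: (-11,8) -> (-11,7) [heading=90, move]
    LT 90: heading 90 -> 180
  ]
  -- iteration 3/3 --
  PU: pen up
  RT 270: heading 180 -> 270
  REPEAT 3 [
    -- iteration 1/3 --
    BK 1: (-11,7) -> (-11,8) [heading=270, move]
    LT 90: heading 270 -> 0
    -- iteration 2/3 --
    BK 1: (-11,8) -> (-12,8) [heading=0, move]
    LT 90: heading 0 -> 90
    -- iteration 3/3 --
    BK 1: (-12,8) -> (-12,7) [heading=90, move]
    LT 90: heading 90 -> 180
  ]
]
FD 13: (-12,7) -> (-25,7) [heading=180, move]
PU: pen up
Final: pos=(-25,7), heading=180, 1 segment(s) drawn

Segment endpoints: x in {-9, 4}, y in {7, 7}
xmin=-9, ymin=7, xmax=4, ymax=7

Answer: -9 7 4 7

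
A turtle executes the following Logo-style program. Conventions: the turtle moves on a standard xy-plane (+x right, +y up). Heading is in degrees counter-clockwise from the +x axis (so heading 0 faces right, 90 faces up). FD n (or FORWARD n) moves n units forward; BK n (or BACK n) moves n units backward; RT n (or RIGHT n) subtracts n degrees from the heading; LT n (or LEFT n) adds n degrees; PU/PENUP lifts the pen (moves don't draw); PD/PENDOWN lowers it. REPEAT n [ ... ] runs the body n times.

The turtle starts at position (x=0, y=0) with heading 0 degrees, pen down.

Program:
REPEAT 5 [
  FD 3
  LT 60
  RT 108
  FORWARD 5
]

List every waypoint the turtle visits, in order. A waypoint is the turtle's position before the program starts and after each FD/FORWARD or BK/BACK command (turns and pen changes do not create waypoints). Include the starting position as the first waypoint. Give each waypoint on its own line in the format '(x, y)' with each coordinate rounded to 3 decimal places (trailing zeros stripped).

Answer: (0, 0)
(3, 0)
(6.346, -3.716)
(8.353, -5.945)
(7.83, -10.918)
(7.517, -13.901)
(3.472, -16.84)
(1.045, -18.604)
(-3.846, -17.564)
(-6.78, -16.94)
(-9.28, -12.61)

Derivation:
Executing turtle program step by step:
Start: pos=(0,0), heading=0, pen down
REPEAT 5 [
  -- iteration 1/5 --
  FD 3: (0,0) -> (3,0) [heading=0, draw]
  LT 60: heading 0 -> 60
  RT 108: heading 60 -> 312
  FD 5: (3,0) -> (6.346,-3.716) [heading=312, draw]
  -- iteration 2/5 --
  FD 3: (6.346,-3.716) -> (8.353,-5.945) [heading=312, draw]
  LT 60: heading 312 -> 12
  RT 108: heading 12 -> 264
  FD 5: (8.353,-5.945) -> (7.83,-10.918) [heading=264, draw]
  -- iteration 3/5 --
  FD 3: (7.83,-10.918) -> (7.517,-13.901) [heading=264, draw]
  LT 60: heading 264 -> 324
  RT 108: heading 324 -> 216
  FD 5: (7.517,-13.901) -> (3.472,-16.84) [heading=216, draw]
  -- iteration 4/5 --
  FD 3: (3.472,-16.84) -> (1.045,-18.604) [heading=216, draw]
  LT 60: heading 216 -> 276
  RT 108: heading 276 -> 168
  FD 5: (1.045,-18.604) -> (-3.846,-17.564) [heading=168, draw]
  -- iteration 5/5 --
  FD 3: (-3.846,-17.564) -> (-6.78,-16.94) [heading=168, draw]
  LT 60: heading 168 -> 228
  RT 108: heading 228 -> 120
  FD 5: (-6.78,-16.94) -> (-9.28,-12.61) [heading=120, draw]
]
Final: pos=(-9.28,-12.61), heading=120, 10 segment(s) drawn
Waypoints (11 total):
(0, 0)
(3, 0)
(6.346, -3.716)
(8.353, -5.945)
(7.83, -10.918)
(7.517, -13.901)
(3.472, -16.84)
(1.045, -18.604)
(-3.846, -17.564)
(-6.78, -16.94)
(-9.28, -12.61)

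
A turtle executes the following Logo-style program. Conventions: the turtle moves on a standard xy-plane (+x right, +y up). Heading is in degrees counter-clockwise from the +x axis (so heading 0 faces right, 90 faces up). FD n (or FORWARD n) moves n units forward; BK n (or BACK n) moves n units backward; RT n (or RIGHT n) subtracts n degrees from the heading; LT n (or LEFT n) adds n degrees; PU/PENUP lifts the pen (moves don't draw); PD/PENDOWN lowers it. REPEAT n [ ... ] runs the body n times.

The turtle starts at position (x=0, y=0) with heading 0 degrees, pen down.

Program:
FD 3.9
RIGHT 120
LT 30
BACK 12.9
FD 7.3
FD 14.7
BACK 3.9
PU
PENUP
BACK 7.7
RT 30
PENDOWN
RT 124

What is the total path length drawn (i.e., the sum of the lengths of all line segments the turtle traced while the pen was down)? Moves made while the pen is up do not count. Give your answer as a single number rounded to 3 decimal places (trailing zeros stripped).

Executing turtle program step by step:
Start: pos=(0,0), heading=0, pen down
FD 3.9: (0,0) -> (3.9,0) [heading=0, draw]
RT 120: heading 0 -> 240
LT 30: heading 240 -> 270
BK 12.9: (3.9,0) -> (3.9,12.9) [heading=270, draw]
FD 7.3: (3.9,12.9) -> (3.9,5.6) [heading=270, draw]
FD 14.7: (3.9,5.6) -> (3.9,-9.1) [heading=270, draw]
BK 3.9: (3.9,-9.1) -> (3.9,-5.2) [heading=270, draw]
PU: pen up
PU: pen up
BK 7.7: (3.9,-5.2) -> (3.9,2.5) [heading=270, move]
RT 30: heading 270 -> 240
PD: pen down
RT 124: heading 240 -> 116
Final: pos=(3.9,2.5), heading=116, 5 segment(s) drawn

Segment lengths:
  seg 1: (0,0) -> (3.9,0), length = 3.9
  seg 2: (3.9,0) -> (3.9,12.9), length = 12.9
  seg 3: (3.9,12.9) -> (3.9,5.6), length = 7.3
  seg 4: (3.9,5.6) -> (3.9,-9.1), length = 14.7
  seg 5: (3.9,-9.1) -> (3.9,-5.2), length = 3.9
Total = 42.7

Answer: 42.7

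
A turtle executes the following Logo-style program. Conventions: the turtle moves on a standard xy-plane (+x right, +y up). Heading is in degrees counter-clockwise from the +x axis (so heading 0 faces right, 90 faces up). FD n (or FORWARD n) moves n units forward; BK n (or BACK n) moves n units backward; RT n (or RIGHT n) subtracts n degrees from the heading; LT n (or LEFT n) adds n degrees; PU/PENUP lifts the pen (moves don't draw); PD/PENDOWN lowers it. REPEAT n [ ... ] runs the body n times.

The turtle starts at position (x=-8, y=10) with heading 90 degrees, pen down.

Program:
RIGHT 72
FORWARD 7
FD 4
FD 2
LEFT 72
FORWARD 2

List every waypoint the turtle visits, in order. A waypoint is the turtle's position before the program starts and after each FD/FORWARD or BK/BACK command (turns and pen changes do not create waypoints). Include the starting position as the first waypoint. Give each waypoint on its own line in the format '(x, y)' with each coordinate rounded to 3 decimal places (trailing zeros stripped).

Answer: (-8, 10)
(-1.343, 12.163)
(2.462, 13.399)
(4.364, 14.017)
(4.364, 16.017)

Derivation:
Executing turtle program step by step:
Start: pos=(-8,10), heading=90, pen down
RT 72: heading 90 -> 18
FD 7: (-8,10) -> (-1.343,12.163) [heading=18, draw]
FD 4: (-1.343,12.163) -> (2.462,13.399) [heading=18, draw]
FD 2: (2.462,13.399) -> (4.364,14.017) [heading=18, draw]
LT 72: heading 18 -> 90
FD 2: (4.364,14.017) -> (4.364,16.017) [heading=90, draw]
Final: pos=(4.364,16.017), heading=90, 4 segment(s) drawn
Waypoints (5 total):
(-8, 10)
(-1.343, 12.163)
(2.462, 13.399)
(4.364, 14.017)
(4.364, 16.017)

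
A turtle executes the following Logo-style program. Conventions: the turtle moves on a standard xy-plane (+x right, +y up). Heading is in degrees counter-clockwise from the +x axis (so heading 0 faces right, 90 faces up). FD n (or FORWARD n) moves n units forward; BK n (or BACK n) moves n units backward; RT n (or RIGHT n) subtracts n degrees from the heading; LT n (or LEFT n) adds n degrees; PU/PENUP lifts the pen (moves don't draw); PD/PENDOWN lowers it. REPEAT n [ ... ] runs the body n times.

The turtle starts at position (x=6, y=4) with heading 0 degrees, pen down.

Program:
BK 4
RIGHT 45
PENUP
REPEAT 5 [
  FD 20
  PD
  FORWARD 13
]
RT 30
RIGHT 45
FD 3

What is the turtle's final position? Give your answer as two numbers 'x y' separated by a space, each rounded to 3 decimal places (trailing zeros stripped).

Executing turtle program step by step:
Start: pos=(6,4), heading=0, pen down
BK 4: (6,4) -> (2,4) [heading=0, draw]
RT 45: heading 0 -> 315
PU: pen up
REPEAT 5 [
  -- iteration 1/5 --
  FD 20: (2,4) -> (16.142,-10.142) [heading=315, move]
  PD: pen down
  FD 13: (16.142,-10.142) -> (25.335,-19.335) [heading=315, draw]
  -- iteration 2/5 --
  FD 20: (25.335,-19.335) -> (39.477,-33.477) [heading=315, draw]
  PD: pen down
  FD 13: (39.477,-33.477) -> (48.669,-42.669) [heading=315, draw]
  -- iteration 3/5 --
  FD 20: (48.669,-42.669) -> (62.811,-56.811) [heading=315, draw]
  PD: pen down
  FD 13: (62.811,-56.811) -> (72.004,-66.004) [heading=315, draw]
  -- iteration 4/5 --
  FD 20: (72.004,-66.004) -> (86.146,-80.146) [heading=315, draw]
  PD: pen down
  FD 13: (86.146,-80.146) -> (95.338,-89.338) [heading=315, draw]
  -- iteration 5/5 --
  FD 20: (95.338,-89.338) -> (109.48,-103.48) [heading=315, draw]
  PD: pen down
  FD 13: (109.48,-103.48) -> (118.673,-112.673) [heading=315, draw]
]
RT 30: heading 315 -> 285
RT 45: heading 285 -> 240
FD 3: (118.673,-112.673) -> (117.173,-115.271) [heading=240, draw]
Final: pos=(117.173,-115.271), heading=240, 11 segment(s) drawn

Answer: 117.173 -115.271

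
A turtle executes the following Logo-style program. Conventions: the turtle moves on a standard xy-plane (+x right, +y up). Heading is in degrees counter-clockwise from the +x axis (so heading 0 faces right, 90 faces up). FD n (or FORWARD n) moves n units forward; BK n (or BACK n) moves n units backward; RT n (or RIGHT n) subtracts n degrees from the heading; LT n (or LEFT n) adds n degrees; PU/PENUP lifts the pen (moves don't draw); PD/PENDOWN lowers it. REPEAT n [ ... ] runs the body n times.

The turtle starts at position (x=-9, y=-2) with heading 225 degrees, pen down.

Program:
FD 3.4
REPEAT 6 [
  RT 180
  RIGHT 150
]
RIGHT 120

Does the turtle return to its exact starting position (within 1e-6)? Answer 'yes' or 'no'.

Answer: no

Derivation:
Executing turtle program step by step:
Start: pos=(-9,-2), heading=225, pen down
FD 3.4: (-9,-2) -> (-11.404,-4.404) [heading=225, draw]
REPEAT 6 [
  -- iteration 1/6 --
  RT 180: heading 225 -> 45
  RT 150: heading 45 -> 255
  -- iteration 2/6 --
  RT 180: heading 255 -> 75
  RT 150: heading 75 -> 285
  -- iteration 3/6 --
  RT 180: heading 285 -> 105
  RT 150: heading 105 -> 315
  -- iteration 4/6 --
  RT 180: heading 315 -> 135
  RT 150: heading 135 -> 345
  -- iteration 5/6 --
  RT 180: heading 345 -> 165
  RT 150: heading 165 -> 15
  -- iteration 6/6 --
  RT 180: heading 15 -> 195
  RT 150: heading 195 -> 45
]
RT 120: heading 45 -> 285
Final: pos=(-11.404,-4.404), heading=285, 1 segment(s) drawn

Start position: (-9, -2)
Final position: (-11.404, -4.404)
Distance = 3.4; >= 1e-6 -> NOT closed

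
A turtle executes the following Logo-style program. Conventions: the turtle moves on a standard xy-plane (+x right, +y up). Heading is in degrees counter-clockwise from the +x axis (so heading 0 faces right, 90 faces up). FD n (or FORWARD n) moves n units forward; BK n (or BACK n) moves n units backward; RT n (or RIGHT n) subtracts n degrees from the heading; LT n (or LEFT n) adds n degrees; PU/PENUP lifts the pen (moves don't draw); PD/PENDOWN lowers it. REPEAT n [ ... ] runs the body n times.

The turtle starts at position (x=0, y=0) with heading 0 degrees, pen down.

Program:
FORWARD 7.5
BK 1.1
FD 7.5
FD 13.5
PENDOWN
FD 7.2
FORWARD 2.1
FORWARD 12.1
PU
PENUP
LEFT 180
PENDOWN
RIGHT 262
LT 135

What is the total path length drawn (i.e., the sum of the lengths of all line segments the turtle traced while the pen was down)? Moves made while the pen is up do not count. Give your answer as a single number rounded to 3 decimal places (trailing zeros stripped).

Executing turtle program step by step:
Start: pos=(0,0), heading=0, pen down
FD 7.5: (0,0) -> (7.5,0) [heading=0, draw]
BK 1.1: (7.5,0) -> (6.4,0) [heading=0, draw]
FD 7.5: (6.4,0) -> (13.9,0) [heading=0, draw]
FD 13.5: (13.9,0) -> (27.4,0) [heading=0, draw]
PD: pen down
FD 7.2: (27.4,0) -> (34.6,0) [heading=0, draw]
FD 2.1: (34.6,0) -> (36.7,0) [heading=0, draw]
FD 12.1: (36.7,0) -> (48.8,0) [heading=0, draw]
PU: pen up
PU: pen up
LT 180: heading 0 -> 180
PD: pen down
RT 262: heading 180 -> 278
LT 135: heading 278 -> 53
Final: pos=(48.8,0), heading=53, 7 segment(s) drawn

Segment lengths:
  seg 1: (0,0) -> (7.5,0), length = 7.5
  seg 2: (7.5,0) -> (6.4,0), length = 1.1
  seg 3: (6.4,0) -> (13.9,0), length = 7.5
  seg 4: (13.9,0) -> (27.4,0), length = 13.5
  seg 5: (27.4,0) -> (34.6,0), length = 7.2
  seg 6: (34.6,0) -> (36.7,0), length = 2.1
  seg 7: (36.7,0) -> (48.8,0), length = 12.1
Total = 51

Answer: 51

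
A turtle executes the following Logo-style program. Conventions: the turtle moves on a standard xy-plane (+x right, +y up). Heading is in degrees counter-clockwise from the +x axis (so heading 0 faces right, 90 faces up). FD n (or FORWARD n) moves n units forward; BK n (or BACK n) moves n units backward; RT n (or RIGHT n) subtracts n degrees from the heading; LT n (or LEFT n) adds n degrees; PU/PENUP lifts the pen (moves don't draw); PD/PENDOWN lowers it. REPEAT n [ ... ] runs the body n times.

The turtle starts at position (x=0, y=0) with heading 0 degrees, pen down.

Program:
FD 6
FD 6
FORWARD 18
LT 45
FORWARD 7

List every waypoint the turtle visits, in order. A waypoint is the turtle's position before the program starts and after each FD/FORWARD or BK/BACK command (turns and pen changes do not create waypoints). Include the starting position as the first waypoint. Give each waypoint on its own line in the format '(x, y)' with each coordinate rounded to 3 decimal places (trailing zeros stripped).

Answer: (0, 0)
(6, 0)
(12, 0)
(30, 0)
(34.95, 4.95)

Derivation:
Executing turtle program step by step:
Start: pos=(0,0), heading=0, pen down
FD 6: (0,0) -> (6,0) [heading=0, draw]
FD 6: (6,0) -> (12,0) [heading=0, draw]
FD 18: (12,0) -> (30,0) [heading=0, draw]
LT 45: heading 0 -> 45
FD 7: (30,0) -> (34.95,4.95) [heading=45, draw]
Final: pos=(34.95,4.95), heading=45, 4 segment(s) drawn
Waypoints (5 total):
(0, 0)
(6, 0)
(12, 0)
(30, 0)
(34.95, 4.95)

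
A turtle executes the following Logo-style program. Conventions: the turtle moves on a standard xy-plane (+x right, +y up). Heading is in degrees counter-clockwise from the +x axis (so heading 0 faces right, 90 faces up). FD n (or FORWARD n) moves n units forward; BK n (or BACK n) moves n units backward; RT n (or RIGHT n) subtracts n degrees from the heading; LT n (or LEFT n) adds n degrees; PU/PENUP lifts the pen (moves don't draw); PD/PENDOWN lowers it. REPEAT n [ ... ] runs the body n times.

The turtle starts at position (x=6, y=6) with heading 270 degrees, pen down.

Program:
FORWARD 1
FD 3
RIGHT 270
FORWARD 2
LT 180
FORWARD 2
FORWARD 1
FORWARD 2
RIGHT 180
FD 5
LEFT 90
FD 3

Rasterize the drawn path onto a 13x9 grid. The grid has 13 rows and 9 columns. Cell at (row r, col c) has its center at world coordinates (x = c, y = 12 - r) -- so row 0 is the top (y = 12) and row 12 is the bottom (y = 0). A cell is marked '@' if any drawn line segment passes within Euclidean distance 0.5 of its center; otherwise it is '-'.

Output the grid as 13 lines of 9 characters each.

Answer: ---------
---------
---------
---------
---------
---------
------@--
------@-@
------@-@
------@-@
---@@@@@@
---------
---------

Derivation:
Segment 0: (6,6) -> (6,5)
Segment 1: (6,5) -> (6,2)
Segment 2: (6,2) -> (8,2)
Segment 3: (8,2) -> (6,2)
Segment 4: (6,2) -> (5,2)
Segment 5: (5,2) -> (3,2)
Segment 6: (3,2) -> (8,2)
Segment 7: (8,2) -> (8,5)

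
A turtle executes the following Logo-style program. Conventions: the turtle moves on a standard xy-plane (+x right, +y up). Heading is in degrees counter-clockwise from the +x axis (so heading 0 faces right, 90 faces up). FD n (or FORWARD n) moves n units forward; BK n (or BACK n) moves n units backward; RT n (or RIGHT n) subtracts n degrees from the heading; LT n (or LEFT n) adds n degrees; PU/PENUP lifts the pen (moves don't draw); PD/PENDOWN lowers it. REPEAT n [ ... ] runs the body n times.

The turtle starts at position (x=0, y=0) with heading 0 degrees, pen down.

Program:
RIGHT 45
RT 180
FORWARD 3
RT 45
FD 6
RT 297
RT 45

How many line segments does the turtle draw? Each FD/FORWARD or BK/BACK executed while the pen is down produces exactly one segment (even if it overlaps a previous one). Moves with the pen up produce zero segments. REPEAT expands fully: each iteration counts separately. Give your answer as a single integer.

Answer: 2

Derivation:
Executing turtle program step by step:
Start: pos=(0,0), heading=0, pen down
RT 45: heading 0 -> 315
RT 180: heading 315 -> 135
FD 3: (0,0) -> (-2.121,2.121) [heading=135, draw]
RT 45: heading 135 -> 90
FD 6: (-2.121,2.121) -> (-2.121,8.121) [heading=90, draw]
RT 297: heading 90 -> 153
RT 45: heading 153 -> 108
Final: pos=(-2.121,8.121), heading=108, 2 segment(s) drawn
Segments drawn: 2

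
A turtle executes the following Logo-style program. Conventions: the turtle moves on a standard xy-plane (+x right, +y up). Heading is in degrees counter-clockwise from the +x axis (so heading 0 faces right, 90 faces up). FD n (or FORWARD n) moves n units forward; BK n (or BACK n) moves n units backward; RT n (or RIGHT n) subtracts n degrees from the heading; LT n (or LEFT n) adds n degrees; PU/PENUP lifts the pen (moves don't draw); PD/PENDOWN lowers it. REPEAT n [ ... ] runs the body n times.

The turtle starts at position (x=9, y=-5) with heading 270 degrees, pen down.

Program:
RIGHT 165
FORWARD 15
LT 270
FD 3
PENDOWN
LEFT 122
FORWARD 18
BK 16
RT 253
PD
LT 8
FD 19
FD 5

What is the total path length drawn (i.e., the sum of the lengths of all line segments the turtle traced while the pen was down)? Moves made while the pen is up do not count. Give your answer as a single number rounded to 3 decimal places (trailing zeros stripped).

Answer: 76

Derivation:
Executing turtle program step by step:
Start: pos=(9,-5), heading=270, pen down
RT 165: heading 270 -> 105
FD 15: (9,-5) -> (5.118,9.489) [heading=105, draw]
LT 270: heading 105 -> 15
FD 3: (5.118,9.489) -> (8.015,10.265) [heading=15, draw]
PD: pen down
LT 122: heading 15 -> 137
FD 18: (8.015,10.265) -> (-5.149,22.541) [heading=137, draw]
BK 16: (-5.149,22.541) -> (6.553,11.629) [heading=137, draw]
RT 253: heading 137 -> 244
PD: pen down
LT 8: heading 244 -> 252
FD 19: (6.553,11.629) -> (0.681,-6.441) [heading=252, draw]
FD 5: (0.681,-6.441) -> (-0.864,-11.196) [heading=252, draw]
Final: pos=(-0.864,-11.196), heading=252, 6 segment(s) drawn

Segment lengths:
  seg 1: (9,-5) -> (5.118,9.489), length = 15
  seg 2: (5.118,9.489) -> (8.015,10.265), length = 3
  seg 3: (8.015,10.265) -> (-5.149,22.541), length = 18
  seg 4: (-5.149,22.541) -> (6.553,11.629), length = 16
  seg 5: (6.553,11.629) -> (0.681,-6.441), length = 19
  seg 6: (0.681,-6.441) -> (-0.864,-11.196), length = 5
Total = 76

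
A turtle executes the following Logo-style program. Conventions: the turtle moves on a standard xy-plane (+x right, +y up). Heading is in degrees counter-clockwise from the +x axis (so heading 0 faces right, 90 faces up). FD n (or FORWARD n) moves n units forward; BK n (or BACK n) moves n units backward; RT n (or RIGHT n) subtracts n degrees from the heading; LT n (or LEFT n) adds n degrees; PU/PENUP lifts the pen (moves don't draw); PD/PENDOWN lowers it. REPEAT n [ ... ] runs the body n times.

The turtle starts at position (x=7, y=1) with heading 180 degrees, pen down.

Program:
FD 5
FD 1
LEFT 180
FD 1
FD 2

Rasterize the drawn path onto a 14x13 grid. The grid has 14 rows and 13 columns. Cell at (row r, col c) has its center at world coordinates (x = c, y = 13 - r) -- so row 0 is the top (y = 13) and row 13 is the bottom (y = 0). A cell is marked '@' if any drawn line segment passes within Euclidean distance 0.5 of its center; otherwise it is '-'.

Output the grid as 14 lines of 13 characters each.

Segment 0: (7,1) -> (2,1)
Segment 1: (2,1) -> (1,1)
Segment 2: (1,1) -> (2,1)
Segment 3: (2,1) -> (4,1)

Answer: -------------
-------------
-------------
-------------
-------------
-------------
-------------
-------------
-------------
-------------
-------------
-------------
-@@@@@@@-----
-------------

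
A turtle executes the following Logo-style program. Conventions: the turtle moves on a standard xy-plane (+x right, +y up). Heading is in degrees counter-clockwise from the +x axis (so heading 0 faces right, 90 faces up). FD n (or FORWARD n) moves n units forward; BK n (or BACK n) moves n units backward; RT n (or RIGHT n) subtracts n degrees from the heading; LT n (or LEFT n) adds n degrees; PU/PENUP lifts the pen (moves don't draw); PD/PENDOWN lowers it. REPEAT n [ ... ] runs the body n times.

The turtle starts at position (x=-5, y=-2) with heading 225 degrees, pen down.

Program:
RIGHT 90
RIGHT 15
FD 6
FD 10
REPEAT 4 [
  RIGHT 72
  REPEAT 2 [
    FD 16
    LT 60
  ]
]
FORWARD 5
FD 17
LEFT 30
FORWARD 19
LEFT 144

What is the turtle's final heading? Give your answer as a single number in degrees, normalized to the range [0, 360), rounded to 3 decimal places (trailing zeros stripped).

Answer: 126

Derivation:
Executing turtle program step by step:
Start: pos=(-5,-2), heading=225, pen down
RT 90: heading 225 -> 135
RT 15: heading 135 -> 120
FD 6: (-5,-2) -> (-8,3.196) [heading=120, draw]
FD 10: (-8,3.196) -> (-13,11.856) [heading=120, draw]
REPEAT 4 [
  -- iteration 1/4 --
  RT 72: heading 120 -> 48
  REPEAT 2 [
    -- iteration 1/2 --
    FD 16: (-13,11.856) -> (-2.294,23.747) [heading=48, draw]
    LT 60: heading 48 -> 108
    -- iteration 2/2 --
    FD 16: (-2.294,23.747) -> (-7.238,38.964) [heading=108, draw]
    LT 60: heading 108 -> 168
  ]
  -- iteration 2/4 --
  RT 72: heading 168 -> 96
  REPEAT 2 [
    -- iteration 1/2 --
    FD 16: (-7.238,38.964) -> (-8.911,54.876) [heading=96, draw]
    LT 60: heading 96 -> 156
    -- iteration 2/2 --
    FD 16: (-8.911,54.876) -> (-23.527,61.384) [heading=156, draw]
    LT 60: heading 156 -> 216
  ]
  -- iteration 3/4 --
  RT 72: heading 216 -> 144
  REPEAT 2 [
    -- iteration 1/2 --
    FD 16: (-23.527,61.384) -> (-36.472,70.788) [heading=144, draw]
    LT 60: heading 144 -> 204
    -- iteration 2/2 --
    FD 16: (-36.472,70.788) -> (-51.088,64.281) [heading=204, draw]
    LT 60: heading 204 -> 264
  ]
  -- iteration 4/4 --
  RT 72: heading 264 -> 192
  REPEAT 2 [
    -- iteration 1/2 --
    FD 16: (-51.088,64.281) -> (-66.739,60.954) [heading=192, draw]
    LT 60: heading 192 -> 252
    -- iteration 2/2 --
    FD 16: (-66.739,60.954) -> (-71.683,45.737) [heading=252, draw]
    LT 60: heading 252 -> 312
  ]
]
FD 5: (-71.683,45.737) -> (-68.337,42.021) [heading=312, draw]
FD 17: (-68.337,42.021) -> (-56.962,29.388) [heading=312, draw]
LT 30: heading 312 -> 342
FD 19: (-56.962,29.388) -> (-38.892,23.517) [heading=342, draw]
LT 144: heading 342 -> 126
Final: pos=(-38.892,23.517), heading=126, 13 segment(s) drawn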